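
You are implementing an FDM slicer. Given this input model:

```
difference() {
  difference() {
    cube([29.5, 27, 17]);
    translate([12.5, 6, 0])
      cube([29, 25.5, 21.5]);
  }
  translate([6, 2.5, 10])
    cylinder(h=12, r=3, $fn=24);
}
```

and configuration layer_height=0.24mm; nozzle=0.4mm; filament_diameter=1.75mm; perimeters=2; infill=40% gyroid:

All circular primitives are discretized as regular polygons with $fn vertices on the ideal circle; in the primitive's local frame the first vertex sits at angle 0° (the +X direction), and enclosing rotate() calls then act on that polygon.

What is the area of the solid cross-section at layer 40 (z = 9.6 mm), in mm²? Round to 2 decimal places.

439.50 mm²

At z = 9.6 mm: the cube (footprint 29.5×27) is included at this height (area 796.50 mm²); the cube at (12.5, 6) (footprint 29×25.5) is included at this height (area 739.50 mm²); Taking the first minus the rest: starting from the 29.5×27 cube (796.50 mm²), the 29×25.5 cube at (12.5, 6) partially overlaps it — only the 357.00 mm² overlap (of its 739.50 mm²) is removed, clipping the outline — area = 439.50 mm²; the cylinder at (6, 2.5) does not reach this height (z outside [10, 22]); Taking the first minus the rest: none of the subtracted shapes is present at this height, so the result so far is unchanged — area = 439.50 mm². Overall, the cross-section is a single solid region. Net area = 439.50 mm².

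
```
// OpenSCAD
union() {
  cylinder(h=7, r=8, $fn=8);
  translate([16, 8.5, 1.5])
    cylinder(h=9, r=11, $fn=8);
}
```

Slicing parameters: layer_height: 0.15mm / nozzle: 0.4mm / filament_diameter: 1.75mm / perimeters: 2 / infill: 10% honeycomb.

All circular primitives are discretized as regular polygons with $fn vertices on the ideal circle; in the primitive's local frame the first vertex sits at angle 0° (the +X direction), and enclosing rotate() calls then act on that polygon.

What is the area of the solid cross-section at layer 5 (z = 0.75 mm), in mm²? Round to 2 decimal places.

At z = 0.75 mm: the r=8 cylinder contributes a regular 8-gon of circumradius 8 (area = (8/2)·8.000²·sin(360°/8) = 181.02 mm²); the cylinder at (16, 8.5) is not intersected at this z (z outside [1.5, 10.5]); Taking the union: only the r=8 cylinder is present, so the union is just that shape — area = 181.02 mm². Overall, the cross-section is a single solid region. Net area = 181.02 mm².

181.02 mm²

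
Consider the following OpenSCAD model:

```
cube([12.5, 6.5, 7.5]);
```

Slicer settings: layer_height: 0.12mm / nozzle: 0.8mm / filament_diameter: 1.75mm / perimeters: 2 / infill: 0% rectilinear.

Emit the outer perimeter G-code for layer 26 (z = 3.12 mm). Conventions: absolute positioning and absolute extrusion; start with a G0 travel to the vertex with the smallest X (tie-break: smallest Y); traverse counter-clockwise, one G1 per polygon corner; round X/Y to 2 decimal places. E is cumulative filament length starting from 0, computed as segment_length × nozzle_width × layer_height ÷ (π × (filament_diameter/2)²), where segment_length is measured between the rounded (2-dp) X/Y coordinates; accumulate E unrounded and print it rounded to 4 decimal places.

At z = 3.12 mm: the cube (footprint 12.5×6.5) is included at this height. The outline is a single polygon with 4 vertices. Extrusion per mm of travel: 0.8 × 0.12 / (π × 0.875²) = 0.039912. Accumulating E over each segment gives final E = 1.5167.

G0 X0.00 Y0.00 Z3.12
G1 X12.50 Y0.00 E0.4989
G1 X12.50 Y6.50 E0.7583
G1 X0.00 Y6.50 E1.2572
G1 X0.00 Y0.00 E1.5167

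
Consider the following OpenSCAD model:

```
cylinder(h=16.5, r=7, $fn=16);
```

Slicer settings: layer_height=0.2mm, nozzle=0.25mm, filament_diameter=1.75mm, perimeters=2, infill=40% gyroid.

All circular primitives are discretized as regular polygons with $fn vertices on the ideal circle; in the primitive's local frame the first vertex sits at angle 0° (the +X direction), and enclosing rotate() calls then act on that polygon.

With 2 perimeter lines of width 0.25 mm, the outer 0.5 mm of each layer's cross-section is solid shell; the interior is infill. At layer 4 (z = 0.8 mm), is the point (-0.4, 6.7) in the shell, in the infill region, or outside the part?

shell

At z = 0.8 mm: the cylinder: section is a regular 16-gon, circumradius r=7. Overall, the cross-section is a single solid region. The nearest boundary edge runs (0.00, 7.00)→(-2.68, 6.47); distance from the point to it = 0.22 mm. The point is inside the cross-section, 0.22 mm from the nearest boundary — within the 0.5 mm shell band (2 × 0.25).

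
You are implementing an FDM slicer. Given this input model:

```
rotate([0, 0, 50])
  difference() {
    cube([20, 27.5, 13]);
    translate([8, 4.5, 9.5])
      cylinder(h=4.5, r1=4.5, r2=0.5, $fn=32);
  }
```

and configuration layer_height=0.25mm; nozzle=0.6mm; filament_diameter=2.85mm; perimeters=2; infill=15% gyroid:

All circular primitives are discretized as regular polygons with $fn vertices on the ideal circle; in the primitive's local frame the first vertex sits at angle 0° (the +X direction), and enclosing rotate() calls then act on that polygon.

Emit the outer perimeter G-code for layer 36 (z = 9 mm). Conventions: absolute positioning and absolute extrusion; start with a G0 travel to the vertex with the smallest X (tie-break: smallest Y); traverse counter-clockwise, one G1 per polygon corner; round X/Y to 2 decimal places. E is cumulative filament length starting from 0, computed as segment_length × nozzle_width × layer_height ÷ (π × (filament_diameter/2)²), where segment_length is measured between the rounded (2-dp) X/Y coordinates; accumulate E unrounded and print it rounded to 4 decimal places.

G0 X-21.07 Y17.68 Z9.00
G1 X0.00 Y0.00 E0.6467
G1 X12.86 Y15.32 E1.1170
G1 X-8.21 Y33.00 E1.7638
G1 X-21.07 Y17.68 E2.2341

At z = 9 mm: the cube (footprint 20×27.5) is included at this height; the cone at (8, 4.5) is not intersected at this z (z outside [9.5, 14]); Subtracting the remaining from the first: none of the subtracted shapes is present at this height, so the 20×27.5 cube is unchanged — 1 connected region; (rotated 50° about Z; rotation is an isometry so areas/perimeters/island counts are preserved). The outline is a single polygon with 4 vertices. Extrusion per mm of travel: 0.6 × 0.25 / (π × 1.425²) = 0.023513. Accumulating E over each segment gives final E = 2.2341.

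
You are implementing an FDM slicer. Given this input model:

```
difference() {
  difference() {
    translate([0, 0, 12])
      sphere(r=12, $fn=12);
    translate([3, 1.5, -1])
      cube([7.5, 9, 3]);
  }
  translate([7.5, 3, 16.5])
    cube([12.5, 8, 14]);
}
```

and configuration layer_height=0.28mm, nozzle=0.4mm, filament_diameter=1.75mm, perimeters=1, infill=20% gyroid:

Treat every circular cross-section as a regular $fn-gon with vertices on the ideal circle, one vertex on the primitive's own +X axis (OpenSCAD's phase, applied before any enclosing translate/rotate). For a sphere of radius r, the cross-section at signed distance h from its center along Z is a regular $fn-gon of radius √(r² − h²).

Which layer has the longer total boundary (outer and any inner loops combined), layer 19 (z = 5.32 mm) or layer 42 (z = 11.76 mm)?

Layer 19 (z = 5.32): the sphere: section is a regular 12-gon, circumradius = √(r²−h²) = √(12²−6.68²) = 9.969 (perimeter = 2·12·9.969·sin(180°/12) = 61.92 mm); the cube at (3, 1.5) does not reach this height (z outside [-1, 2]); Subtracting the remaining from the first: none of the subtracted shapes is present at this height, so the r=12 sphere is unchanged — boundary = 61.92 mm; the cube at (7.5, 3) does not reach this height (z outside [16.5, 30.5]); Subtracting the remaining from the first: none of the subtracted shapes is present at this height, so the result so far is unchanged — boundary = 61.92 mm. So its perimeter = 61.92 mm. Layer 42 (z = 11.76): the r=12 sphere contributes a regular 12-gon of circumradius √(12²−0.24²) = 11.998 (perimeter = 2·12·11.998·sin(180°/12) = 74.52 mm); the cube at (3, 1.5) is absent (z outside [-1, 2]); After the difference (first − rest): none of the subtracted shapes is present at this height, so the r=12 sphere is unchanged — boundary = 74.52 mm; the cube at (7.5, 3) is absent (z outside [16.5, 30.5]); Subtracting the remaining from the first: none of the subtracted shapes is present at this height, so that combined region is unchanged — boundary = 74.52 mm. So its perimeter = 74.52 mm. Layer 42 is larger (74.52 vs 61.92 mm).

layer 42 (z = 11.76 mm)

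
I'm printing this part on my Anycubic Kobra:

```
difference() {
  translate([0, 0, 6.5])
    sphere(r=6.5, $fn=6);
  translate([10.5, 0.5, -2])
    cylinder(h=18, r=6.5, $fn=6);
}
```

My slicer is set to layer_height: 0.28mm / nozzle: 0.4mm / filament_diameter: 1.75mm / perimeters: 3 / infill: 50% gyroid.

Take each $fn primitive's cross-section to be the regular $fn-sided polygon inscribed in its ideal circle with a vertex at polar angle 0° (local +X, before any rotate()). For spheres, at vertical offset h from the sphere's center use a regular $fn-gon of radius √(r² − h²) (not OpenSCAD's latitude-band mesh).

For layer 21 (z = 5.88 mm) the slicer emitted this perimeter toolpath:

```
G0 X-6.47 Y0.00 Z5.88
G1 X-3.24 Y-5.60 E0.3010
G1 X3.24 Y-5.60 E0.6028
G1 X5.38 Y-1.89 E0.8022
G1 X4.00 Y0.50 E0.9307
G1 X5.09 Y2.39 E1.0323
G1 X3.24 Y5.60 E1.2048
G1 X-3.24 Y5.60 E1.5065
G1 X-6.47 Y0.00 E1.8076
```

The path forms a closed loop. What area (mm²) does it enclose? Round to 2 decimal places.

103.53 mm²

Apply the shoelace formula to the sequence of (X, Y) vertices; enclosed area = 103.53 mm².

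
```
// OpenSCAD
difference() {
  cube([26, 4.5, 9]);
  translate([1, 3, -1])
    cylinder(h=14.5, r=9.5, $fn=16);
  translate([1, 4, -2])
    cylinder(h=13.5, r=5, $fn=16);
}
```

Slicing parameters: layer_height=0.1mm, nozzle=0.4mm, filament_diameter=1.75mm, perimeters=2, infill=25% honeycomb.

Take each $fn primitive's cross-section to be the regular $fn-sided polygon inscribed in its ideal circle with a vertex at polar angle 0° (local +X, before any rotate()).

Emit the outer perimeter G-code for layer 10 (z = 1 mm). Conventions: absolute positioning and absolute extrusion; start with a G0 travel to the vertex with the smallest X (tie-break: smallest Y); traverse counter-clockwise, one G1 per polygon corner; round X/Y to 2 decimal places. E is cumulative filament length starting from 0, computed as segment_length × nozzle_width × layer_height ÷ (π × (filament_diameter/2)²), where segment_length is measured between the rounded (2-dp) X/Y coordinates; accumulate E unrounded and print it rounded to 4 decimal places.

G0 X9.90 Y0.00 Z1.00
G1 X26.00 Y0.00 E0.2677
G1 X26.00 Y4.50 E0.3426
G1 X10.20 Y4.50 E0.6053
G1 X10.50 Y3.00 E0.6308
G1 X9.90 Y0.00 E0.6817

At z = 1 mm: the cube is present — its section is the full 26×4.5 rectangle; the cylinder at (1, 3): section is a regular 16-gon, circumradius r=9.5; the cylinder at (1, 4): section is a regular 16-gon, circumradius r=5; Subtracting the remaining from the first: starting from the 26×4.5 cube, the r=9.5 cylinder at (1, 3) partially overlaps it — only the 46.13 mm² overlap (of its 276.30 mm²) is removed, clipping the outline; the r=5 cylinder at (1, 4) misses the remaining region (no effect) — 1 connected region. The outline is a single polygon with 5 vertices. Extrusion per mm of travel: 0.4 × 0.1 / (π × 0.875²) = 0.016630. Accumulating E over each segment gives final E = 0.6817.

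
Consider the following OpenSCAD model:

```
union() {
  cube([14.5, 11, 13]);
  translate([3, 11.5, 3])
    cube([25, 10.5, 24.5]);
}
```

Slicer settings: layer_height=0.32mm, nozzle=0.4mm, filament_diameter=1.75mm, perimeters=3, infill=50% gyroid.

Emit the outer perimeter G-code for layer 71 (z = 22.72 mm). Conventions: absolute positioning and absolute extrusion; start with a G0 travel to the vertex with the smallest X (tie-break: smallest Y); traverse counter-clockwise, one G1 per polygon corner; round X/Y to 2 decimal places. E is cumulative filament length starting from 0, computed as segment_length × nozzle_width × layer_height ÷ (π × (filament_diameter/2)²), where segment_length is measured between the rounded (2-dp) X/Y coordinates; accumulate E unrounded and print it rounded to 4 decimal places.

At z = 22.72 mm: the cube does not reach this height (z outside [0, 13]); the cube at (3, 11.5) (footprint 25×10.5) is included at this height; Merging all regions: only the 25×10.5 cube at (3, 11.5) is present, so the union is just that shape — 1 connected region. The outline is a single polygon with 4 vertices. Extrusion per mm of travel: 0.4 × 0.32 / (π × 0.875²) = 0.053216. Accumulating E over each segment gives final E = 3.7784.

G0 X3.00 Y11.50 Z22.72
G1 X28.00 Y11.50 E1.3304
G1 X28.00 Y22.00 E1.8892
G1 X3.00 Y22.00 E3.2196
G1 X3.00 Y11.50 E3.7784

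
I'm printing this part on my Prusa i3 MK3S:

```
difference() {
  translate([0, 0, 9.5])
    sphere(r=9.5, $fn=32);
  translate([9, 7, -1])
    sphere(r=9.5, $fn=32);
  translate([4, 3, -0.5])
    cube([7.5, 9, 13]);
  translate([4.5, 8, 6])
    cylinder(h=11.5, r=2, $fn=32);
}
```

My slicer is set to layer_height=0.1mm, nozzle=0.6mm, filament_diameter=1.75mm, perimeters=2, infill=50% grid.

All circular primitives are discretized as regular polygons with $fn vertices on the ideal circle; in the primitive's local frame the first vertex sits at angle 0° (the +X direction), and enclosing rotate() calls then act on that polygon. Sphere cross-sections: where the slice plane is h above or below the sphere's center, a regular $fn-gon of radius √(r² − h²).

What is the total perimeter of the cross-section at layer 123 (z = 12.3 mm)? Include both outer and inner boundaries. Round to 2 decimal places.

At z = 12.3 mm: the sphere: section is a regular 32-gon, circumradius = √(r²−h²) = √(9.5²−2.8²) = 9.078 (perimeter = 2·32·9.078·sin(180°/32) = 56.95 mm); the sphere at (9, 7) does not reach this height (|z−center|=13.300 > r=9.5); the cube at (4, 3) (footprint 7.5×9) is included at this height (perimeter 33.00 mm); the cylinder at (4.5, 8): section is a regular 32-gon, circumradius r=2 (perimeter = 2·32·2.000·sin(180°/32) = 12.55 mm); After the difference (first − rest): starting from the r=9.5 sphere, the 7.5×9 cube at (4, 3) partially overlaps it — only the 14.69 mm² overlap (of its 67.50 mm²) is removed, clipping the outline; the r=2 cylinder at (4.5, 8) partially overlaps it — only the 2.76 mm² overlap (of its 12.49 mm²) is removed, clipping the outline — boundary = 59.33 mm. Overall, the cross-section is a single solid region. Total boundary length (outer) = 59.33 mm.

59.33 mm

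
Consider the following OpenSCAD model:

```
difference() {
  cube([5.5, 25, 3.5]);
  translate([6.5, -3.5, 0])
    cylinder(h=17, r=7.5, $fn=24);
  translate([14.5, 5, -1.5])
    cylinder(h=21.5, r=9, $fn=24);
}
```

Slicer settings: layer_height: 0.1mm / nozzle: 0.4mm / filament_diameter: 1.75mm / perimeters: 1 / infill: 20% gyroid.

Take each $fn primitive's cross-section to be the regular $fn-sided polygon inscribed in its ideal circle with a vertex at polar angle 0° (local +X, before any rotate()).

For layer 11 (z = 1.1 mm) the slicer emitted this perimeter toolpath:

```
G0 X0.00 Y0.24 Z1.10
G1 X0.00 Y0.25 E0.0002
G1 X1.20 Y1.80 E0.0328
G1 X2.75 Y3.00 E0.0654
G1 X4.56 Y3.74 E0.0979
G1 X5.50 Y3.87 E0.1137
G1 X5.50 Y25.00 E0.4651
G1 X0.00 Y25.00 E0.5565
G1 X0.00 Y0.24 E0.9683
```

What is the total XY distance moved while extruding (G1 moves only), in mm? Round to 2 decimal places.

Sum the Euclidean lengths of each G1 segment: total = 58.22 mm.

58.22 mm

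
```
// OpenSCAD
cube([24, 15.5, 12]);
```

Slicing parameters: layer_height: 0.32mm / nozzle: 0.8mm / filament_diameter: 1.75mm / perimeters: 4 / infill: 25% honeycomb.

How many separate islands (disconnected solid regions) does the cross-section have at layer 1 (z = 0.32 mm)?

At z = 0.32 mm: the cube is present — its section is the full 24×15.5 rectangle. Overall, the cross-section is a single solid region. Island count = 1.

1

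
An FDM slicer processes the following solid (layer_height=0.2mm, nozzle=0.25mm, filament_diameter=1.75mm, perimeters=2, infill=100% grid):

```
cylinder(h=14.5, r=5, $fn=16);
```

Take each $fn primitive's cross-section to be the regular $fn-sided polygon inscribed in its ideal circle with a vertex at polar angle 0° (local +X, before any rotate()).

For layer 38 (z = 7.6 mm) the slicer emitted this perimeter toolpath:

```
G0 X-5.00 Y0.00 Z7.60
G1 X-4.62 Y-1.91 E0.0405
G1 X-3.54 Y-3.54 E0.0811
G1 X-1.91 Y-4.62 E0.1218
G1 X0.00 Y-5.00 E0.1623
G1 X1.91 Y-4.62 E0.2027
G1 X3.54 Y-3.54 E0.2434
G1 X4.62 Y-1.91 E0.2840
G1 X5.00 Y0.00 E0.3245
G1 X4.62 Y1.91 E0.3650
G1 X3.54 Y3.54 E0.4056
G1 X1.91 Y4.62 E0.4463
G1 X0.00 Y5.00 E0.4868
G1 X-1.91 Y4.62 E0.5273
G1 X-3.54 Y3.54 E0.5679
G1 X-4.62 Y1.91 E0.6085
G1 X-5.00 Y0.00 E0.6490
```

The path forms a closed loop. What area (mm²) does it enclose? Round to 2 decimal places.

Apply the shoelace formula to the sequence of (X, Y) vertices; enclosed area = 76.57 mm².

76.57 mm²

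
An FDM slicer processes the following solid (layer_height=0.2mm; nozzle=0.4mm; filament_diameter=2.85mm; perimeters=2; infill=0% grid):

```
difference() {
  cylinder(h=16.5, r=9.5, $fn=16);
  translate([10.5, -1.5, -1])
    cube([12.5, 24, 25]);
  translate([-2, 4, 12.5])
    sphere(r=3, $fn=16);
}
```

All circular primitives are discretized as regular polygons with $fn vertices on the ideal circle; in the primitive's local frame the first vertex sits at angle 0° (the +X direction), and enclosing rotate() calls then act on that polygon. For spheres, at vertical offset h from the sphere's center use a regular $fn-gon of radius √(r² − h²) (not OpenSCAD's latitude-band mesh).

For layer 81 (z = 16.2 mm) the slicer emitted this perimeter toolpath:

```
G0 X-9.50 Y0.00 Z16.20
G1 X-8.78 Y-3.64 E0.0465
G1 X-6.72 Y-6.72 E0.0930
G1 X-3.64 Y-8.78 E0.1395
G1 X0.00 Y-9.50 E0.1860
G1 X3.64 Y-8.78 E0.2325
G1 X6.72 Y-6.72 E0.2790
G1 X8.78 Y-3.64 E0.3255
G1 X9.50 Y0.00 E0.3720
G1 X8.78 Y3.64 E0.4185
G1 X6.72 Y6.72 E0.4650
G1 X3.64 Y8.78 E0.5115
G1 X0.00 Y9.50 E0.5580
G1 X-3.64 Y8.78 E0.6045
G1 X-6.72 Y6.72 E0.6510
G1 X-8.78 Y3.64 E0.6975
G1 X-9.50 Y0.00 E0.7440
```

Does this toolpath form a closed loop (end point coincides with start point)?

Start point (G0): (-9.50, 0.00). End point (last G1): the path returns to the start — closed.

yes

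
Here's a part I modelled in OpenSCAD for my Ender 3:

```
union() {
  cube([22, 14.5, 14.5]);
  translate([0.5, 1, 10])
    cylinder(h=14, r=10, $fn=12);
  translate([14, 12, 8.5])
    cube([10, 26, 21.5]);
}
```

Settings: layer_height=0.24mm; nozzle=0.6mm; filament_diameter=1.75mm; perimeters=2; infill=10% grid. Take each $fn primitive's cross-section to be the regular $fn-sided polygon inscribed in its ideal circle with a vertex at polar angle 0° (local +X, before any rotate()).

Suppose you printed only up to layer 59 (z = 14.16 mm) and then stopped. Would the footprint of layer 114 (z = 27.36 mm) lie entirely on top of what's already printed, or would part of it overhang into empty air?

Compare the two slices. At z = 14.16: the cube (footprint 22×14.5) is included at this height (area 319.00 mm²); the r=10 cylinder at (0.5, 1) gives a regular 12-gon of circumradius 10 (constant along its height) (area = (12/2)·10.000²·sin(360°/12) = 300.00 mm²); the cube at (14, 12) is present — its section is the full 10×26 rectangle (area 260.00 mm²); Taking the union: the regions partially overlap — summed areas 879.00 mm² minus the doubly-counted overlap 110.33 mm² gives 768.67 mm² — area = 768.67 mm². At z = 27.36: the cube is not intersected at this z (z outside [0, 14.5]); the cylinder at (0.5, 1) is not intersected at this z (z outside [10, 24]); the 10×26 cube at (14, 12) contributes its full rectangle (area 260.00 mm²); Taking the union: only the 10×26 cube at (14, 12) is present, so the union is just that shape — area = 260.00 mm². Checking containment: the cross-section at z = 27.36 is a subset of the cross-section at z = 14.16.

entirely on top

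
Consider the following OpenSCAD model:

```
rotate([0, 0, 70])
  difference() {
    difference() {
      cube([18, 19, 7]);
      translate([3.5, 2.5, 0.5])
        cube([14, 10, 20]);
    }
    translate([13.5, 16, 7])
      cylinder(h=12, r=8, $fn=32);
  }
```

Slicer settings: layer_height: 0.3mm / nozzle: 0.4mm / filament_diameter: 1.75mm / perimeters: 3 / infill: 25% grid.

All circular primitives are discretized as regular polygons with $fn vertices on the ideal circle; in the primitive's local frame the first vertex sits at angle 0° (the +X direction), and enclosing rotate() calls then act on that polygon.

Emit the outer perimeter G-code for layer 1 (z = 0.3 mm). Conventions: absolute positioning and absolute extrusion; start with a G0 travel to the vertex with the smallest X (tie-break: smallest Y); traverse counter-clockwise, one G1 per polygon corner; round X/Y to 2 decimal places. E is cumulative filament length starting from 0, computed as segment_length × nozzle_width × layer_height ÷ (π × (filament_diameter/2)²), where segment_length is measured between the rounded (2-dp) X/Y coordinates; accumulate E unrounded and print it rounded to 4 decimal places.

At z = 0.3 mm: the 18×19 cube contributes its full rectangle; the cube at (3.5, 2.5) is absent (z outside [0.5, 20.5]); Subtracting the remaining from the first: none of the subtracted shapes is present at this height, so the 18×19 cube is unchanged — 1 connected region; the cylinder at (13.5, 16) is absent (z outside [7, 19]); After the difference (first − rest): none of the subtracted shapes is present at this height, so the result so far is unchanged — 1 connected region; (rotated 70° about Z; rotation is an isometry so areas/perimeters/island counts are preserved). The outline is a single polygon with 4 vertices. Extrusion per mm of travel: 0.4 × 0.3 / (π × 0.875²) = 0.049890. Accumulating E over each segment gives final E = 3.6915.

G0 X-17.85 Y6.50 Z0.30
G1 X0.00 Y0.00 E0.9477
G1 X6.16 Y16.91 E1.8456
G1 X-11.70 Y23.41 E2.7938
G1 X-17.85 Y6.50 E3.6915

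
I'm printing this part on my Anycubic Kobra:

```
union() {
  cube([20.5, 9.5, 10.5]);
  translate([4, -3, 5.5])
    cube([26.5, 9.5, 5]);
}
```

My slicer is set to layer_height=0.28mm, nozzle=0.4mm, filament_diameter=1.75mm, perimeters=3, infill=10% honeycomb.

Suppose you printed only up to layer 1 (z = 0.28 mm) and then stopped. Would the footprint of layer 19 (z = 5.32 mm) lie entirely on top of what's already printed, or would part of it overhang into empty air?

Compare the two slices. At z = 0.28: the cube is present — its section is the full 20.5×9.5 rectangle (area 194.75 mm²); the cube at (4, -3) is absent (z outside [5.5, 10.5]); Taking the union: only the 20.5×9.5 cube is present, so the union is just that shape — area = 194.75 mm². At z = 5.32: the cube (footprint 20.5×9.5) is included at this height (area 194.75 mm²); the cube at (4, -3) is absent (z outside [5.5, 10.5]); Merging all regions: only the 20.5×9.5 cube is present, so the union is just that shape — area = 194.75 mm². Checking containment: the cross-section at z = 5.32 is a subset of the cross-section at z = 0.28.

entirely on top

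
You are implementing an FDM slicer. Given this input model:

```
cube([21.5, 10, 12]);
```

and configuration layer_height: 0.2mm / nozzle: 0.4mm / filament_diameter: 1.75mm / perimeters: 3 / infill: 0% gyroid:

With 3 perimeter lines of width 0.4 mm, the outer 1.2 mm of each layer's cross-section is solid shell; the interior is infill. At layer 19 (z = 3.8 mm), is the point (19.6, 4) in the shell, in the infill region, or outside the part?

At z = 3.8 mm: the cube is present — its section is the full 21.5×10 rectangle. Overall, the cross-section is a single solid region. The nearest boundary edge runs (21.50, 0.00)→(21.50, 10.00); distance from the point to it = 1.90 mm. The point is inside the cross-section and 1.90 mm from the nearest boundary — more than the 1.2 mm shell width (3 × 0.4), so it's in the infill interior.

infill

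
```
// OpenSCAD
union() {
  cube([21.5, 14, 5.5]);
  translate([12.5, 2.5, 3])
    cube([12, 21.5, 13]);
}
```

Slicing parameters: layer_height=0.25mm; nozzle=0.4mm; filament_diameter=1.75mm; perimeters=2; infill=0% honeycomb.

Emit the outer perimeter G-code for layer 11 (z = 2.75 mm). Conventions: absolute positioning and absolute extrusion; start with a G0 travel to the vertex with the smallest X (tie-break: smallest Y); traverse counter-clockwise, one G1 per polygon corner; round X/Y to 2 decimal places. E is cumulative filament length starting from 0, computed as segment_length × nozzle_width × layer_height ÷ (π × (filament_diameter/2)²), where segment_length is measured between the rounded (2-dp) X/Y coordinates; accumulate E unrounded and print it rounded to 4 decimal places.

G0 X0.00 Y0.00 Z2.75
G1 X21.50 Y0.00 E0.8939
G1 X21.50 Y14.00 E1.4759
G1 X0.00 Y14.00 E2.3698
G1 X0.00 Y0.00 E2.9518

At z = 2.75 mm: the cube is present — its section is the full 21.5×14 rectangle; the cube at (12.5, 2.5) is absent (z outside [3, 16]); Taking the union: only the 21.5×14 cube is present, so the union is just that shape — 1 connected region. The outline is a single polygon with 4 vertices. Extrusion per mm of travel: 0.4 × 0.25 / (π × 0.875²) = 0.041575. Accumulating E over each segment gives final E = 2.9518.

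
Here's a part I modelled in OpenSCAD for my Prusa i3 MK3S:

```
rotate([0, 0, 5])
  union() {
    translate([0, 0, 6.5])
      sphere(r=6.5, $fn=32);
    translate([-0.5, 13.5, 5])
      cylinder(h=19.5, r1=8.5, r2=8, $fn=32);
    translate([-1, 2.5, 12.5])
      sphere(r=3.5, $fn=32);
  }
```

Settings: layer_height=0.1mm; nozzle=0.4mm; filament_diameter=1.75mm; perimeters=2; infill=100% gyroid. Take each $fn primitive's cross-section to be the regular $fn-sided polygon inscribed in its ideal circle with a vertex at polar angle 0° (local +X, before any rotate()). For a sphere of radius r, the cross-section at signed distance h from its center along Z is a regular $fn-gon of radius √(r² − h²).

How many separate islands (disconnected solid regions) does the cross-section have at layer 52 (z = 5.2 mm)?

1

At z = 5.2 mm: the sphere: section is a regular 32-gon, circumradius = √(r²−h²) = √(6.5²−1.3²) = 6.369; the cone at (-0.5, 13.5) (r1=8.5→r2=8) has section circumradius 8.495 here — a regular 32-gon; the sphere at (-1, 2.5) does not reach this height (|z−center|=7.300 > r=3.5); Taking the union: the regions partially overlap (shared area 5.28 mm²), so overlapping operands fuse into one piece — 1 connected region; (whole slice rotated 5° about Z — lengths, areas and connectivity unchanged). Overall, the cross-section is a single solid region. Island count = 1.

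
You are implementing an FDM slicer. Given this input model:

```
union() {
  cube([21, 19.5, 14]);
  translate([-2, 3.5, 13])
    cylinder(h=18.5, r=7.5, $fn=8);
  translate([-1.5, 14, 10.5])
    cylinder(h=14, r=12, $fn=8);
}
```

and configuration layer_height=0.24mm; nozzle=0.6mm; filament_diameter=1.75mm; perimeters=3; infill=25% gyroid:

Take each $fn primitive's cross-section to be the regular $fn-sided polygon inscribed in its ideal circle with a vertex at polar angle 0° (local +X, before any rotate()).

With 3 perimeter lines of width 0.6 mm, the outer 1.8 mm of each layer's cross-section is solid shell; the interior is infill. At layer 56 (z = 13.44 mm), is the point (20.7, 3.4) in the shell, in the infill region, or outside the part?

shell

At z = 13.44 mm: the cube (footprint 21×19.5) is included at this height; the r=7.5 cylinder at (-2, 3.5) contributes a regular 8-gon of circumradius 7.5; the r=12 cylinder at (-1.5, 14) gives a regular 8-gon of circumradius 12 (constant along its height); Merging all regions: the regions partially overlap (shared area 233.15 mm²), so overlapping operands fuse into one piece — 1 connected region. Overall, the cross-section is a single solid region. The nearest boundary edge runs (21.00, 19.50)→(21.00, 0.00); distance from the point to it = 0.30 mm. The point is inside the cross-section, 0.30 mm from the nearest boundary — within the 1.8 mm shell band (3 × 0.6).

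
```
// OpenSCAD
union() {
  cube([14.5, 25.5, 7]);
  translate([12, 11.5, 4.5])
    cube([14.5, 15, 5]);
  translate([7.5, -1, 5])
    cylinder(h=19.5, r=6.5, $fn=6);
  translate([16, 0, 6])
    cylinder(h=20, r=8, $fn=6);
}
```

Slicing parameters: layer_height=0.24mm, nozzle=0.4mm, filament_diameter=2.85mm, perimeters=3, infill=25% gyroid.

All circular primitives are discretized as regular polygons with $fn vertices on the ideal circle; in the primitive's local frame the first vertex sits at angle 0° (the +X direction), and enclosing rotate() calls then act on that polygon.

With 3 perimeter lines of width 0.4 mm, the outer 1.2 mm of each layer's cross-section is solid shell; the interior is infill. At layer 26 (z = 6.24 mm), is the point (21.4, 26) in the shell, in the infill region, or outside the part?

At z = 6.24 mm: the cube (footprint 14.5×25.5) is included at this height; the cube at (12, 11.5) (footprint 14.5×15) is included at this height; the r=6.5 cylinder at (7.5, -1) contributes a regular 6-gon of circumradius 6.5; the r=8 cylinder at (16, 0) contributes a regular 6-gon of circumradius 8; Taking the union: the regions partially overlap (shared area 126.79 mm²), so overlapping operands fuse into one piece — 1 connected region. Overall, the cross-section is a single solid region. The nearest boundary edge runs (12.00, 26.50)→(26.50, 26.50); distance from the point to it = 0.50 mm. The point is inside the cross-section, 0.50 mm from the nearest boundary — within the 1.2 mm shell band (3 × 0.4).

shell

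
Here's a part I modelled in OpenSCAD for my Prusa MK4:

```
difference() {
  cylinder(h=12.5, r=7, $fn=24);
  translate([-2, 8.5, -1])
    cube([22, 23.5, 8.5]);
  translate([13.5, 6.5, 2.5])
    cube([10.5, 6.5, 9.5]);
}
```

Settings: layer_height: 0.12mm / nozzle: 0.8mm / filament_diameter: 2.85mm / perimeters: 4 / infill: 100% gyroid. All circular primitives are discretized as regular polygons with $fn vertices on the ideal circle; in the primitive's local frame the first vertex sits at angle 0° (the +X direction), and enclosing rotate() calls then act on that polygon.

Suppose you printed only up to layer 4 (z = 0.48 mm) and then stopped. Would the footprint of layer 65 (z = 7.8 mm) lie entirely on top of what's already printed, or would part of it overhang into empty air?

entirely on top

Compare the two slices. At z = 0.48: the cylinder: section is a regular 24-gon, circumradius r=7 (area = (24/2)·7.000²·sin(360°/24) = 152.19 mm²); the cube at (-2, 8.5) is present — its section is the full 22×23.5 rectangle (area 517.00 mm²); the cube at (13.5, 6.5) is absent (z outside [2.5, 12]); Subtracting the remaining from the first: starting from the r=7 cylinder (152.19 mm²), the 22×23.5 cube at (-2, 8.5) misses the remaining region (no effect) — area = 152.19 mm². At z = 7.8: the r=7 cylinder contributes a regular 24-gon of circumradius 7 (area = (24/2)·7.000²·sin(360°/24) = 152.19 mm²); the cube at (-2, 8.5) is not intersected at this z (z outside [-1, 7.5]); the 10.5×6.5 cube at (13.5, 6.5) contributes its full rectangle (area 68.25 mm²); After the difference (first − rest): starting from the r=7 cylinder (152.19 mm²), the 10.5×6.5 cube at (13.5, 6.5) misses the remaining region (no effect) — area = 152.19 mm². Checking containment: the cross-section at z = 7.8 is a subset of the cross-section at z = 0.48.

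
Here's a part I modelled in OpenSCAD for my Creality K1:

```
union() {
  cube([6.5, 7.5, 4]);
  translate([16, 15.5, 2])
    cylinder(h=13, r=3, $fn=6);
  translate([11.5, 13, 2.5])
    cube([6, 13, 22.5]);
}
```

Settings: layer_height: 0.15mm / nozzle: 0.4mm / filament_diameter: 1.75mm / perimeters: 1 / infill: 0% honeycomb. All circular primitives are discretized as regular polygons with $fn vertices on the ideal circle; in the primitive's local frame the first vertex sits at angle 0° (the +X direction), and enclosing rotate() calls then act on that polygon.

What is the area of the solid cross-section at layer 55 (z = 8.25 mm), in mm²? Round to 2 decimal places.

82.19 mm²

At z = 8.25 mm: the cube does not reach this height (z outside [0, 4]); the r=3 cylinder at (16, 15.5) contributes a regular 6-gon of circumradius 3 (area = (6/2)·3.000²·sin(360°/6) = 23.38 mm²); the cube at (11.5, 13) (footprint 6×13) is included at this height (area 78.00 mm²); Merging all regions: the regions partially overlap — summed areas 101.38 mm² minus the doubly-counted overlap 19.19 mm² gives 82.19 mm² — area = 82.19 mm². Overall, the cross-section is a single solid region. Net area = 82.19 mm².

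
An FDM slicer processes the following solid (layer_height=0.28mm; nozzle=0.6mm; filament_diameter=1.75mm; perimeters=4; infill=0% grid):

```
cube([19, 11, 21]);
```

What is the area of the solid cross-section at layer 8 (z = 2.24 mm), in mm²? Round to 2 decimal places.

At z = 2.24 mm: the cube is present — its section is the full 19×11 rectangle (area 209.00 mm²). Overall, the cross-section is a single solid region. Net area = 209.00 mm².

209.00 mm²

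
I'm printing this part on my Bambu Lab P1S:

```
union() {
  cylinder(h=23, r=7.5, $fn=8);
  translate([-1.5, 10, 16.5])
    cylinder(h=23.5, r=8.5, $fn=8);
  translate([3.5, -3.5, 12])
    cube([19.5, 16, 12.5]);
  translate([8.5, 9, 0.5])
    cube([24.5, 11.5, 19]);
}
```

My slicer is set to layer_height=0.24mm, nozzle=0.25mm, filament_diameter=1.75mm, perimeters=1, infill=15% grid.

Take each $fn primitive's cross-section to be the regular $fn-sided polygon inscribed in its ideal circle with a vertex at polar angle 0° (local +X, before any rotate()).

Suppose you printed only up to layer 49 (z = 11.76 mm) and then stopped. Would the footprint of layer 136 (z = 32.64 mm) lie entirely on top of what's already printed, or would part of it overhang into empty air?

part overhangs

Compare the two slices. At z = 11.76: the cylinder: section is a regular 8-gon, circumradius r=7.5 (area = (8/2)·7.500²·sin(360°/8) = 159.10 mm²); the cylinder at (-1.5, 10) is absent (z outside [16.5, 40]); the cube at (3.5, -3.5) is not intersected at this z (z outside [12, 24.5]); the cube at (8.5, 9) (footprint 24.5×11.5) is included at this height (area 281.75 mm²); Merging all regions: the 2 present regions are separate (no shared area or edge), so areas and boundary lengths simply add and each stays a separate island — area = 440.85 mm². At z = 32.64: the cylinder does not reach this height (z outside [0, 23]); the cylinder at (-1.5, 10): section is a regular 8-gon, circumradius r=8.5 (area = (8/2)·8.500²·sin(360°/8) = 204.35 mm²); the cube at (3.5, -3.5) is absent (z outside [12, 24.5]); the cube at (8.5, 9) does not reach this height (z outside [0.5, 19.5]); Merging all regions: only the r=8.5 cylinder at (-1.5, 10) is present, so the union is just that shape — area = 204.35 mm². Checking containment: at z = 32.64 the cross-section extends beyond the z = 11.76 cross-section by about 164.63 mm².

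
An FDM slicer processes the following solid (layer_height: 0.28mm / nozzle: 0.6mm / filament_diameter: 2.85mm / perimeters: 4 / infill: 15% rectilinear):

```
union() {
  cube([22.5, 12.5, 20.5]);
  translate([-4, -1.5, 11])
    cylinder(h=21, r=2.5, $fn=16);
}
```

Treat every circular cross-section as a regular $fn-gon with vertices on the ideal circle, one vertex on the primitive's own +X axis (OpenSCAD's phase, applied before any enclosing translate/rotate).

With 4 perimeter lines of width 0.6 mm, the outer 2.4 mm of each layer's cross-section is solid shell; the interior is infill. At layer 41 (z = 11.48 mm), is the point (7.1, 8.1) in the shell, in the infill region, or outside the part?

At z = 11.48 mm: the cube (footprint 22.5×12.5) is included at this height; the r=2.5 cylinder at (-4, -1.5) contributes a regular 16-gon of circumradius 2.5; Combining (union): the 2 present regions are separate (no shared area or edge), so areas and boundary lengths simply add and each stays a separate island — 2 connected regions. Overall, the cross-section has 2 separate islands. The nearest boundary edge runs (0.00, 12.50)→(22.50, 12.50); distance from the point to it = 4.40 mm. (Shell/infill is judged within the island containing the point — the largest one.) The point is inside the cross-section and 4.40 mm from the nearest boundary — more than the 2.4 mm shell width (4 × 0.6), so it's in the infill interior.

infill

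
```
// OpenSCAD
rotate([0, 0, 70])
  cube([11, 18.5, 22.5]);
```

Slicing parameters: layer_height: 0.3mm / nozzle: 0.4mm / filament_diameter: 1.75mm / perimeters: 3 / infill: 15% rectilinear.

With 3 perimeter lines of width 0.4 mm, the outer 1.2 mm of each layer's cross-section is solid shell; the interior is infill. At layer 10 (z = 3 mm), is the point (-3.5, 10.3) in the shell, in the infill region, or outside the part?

infill

At z = 3 mm: the cube is present — its section is the full 11×18.5 rectangle; (whole slice rotated 70° about Z — lengths, areas and connectivity unchanged). Overall, the cross-section is a single solid region. Undo the 70° rotation: the query point maps to (8.482, 6.812) in the un-rotated model frame. The nearest boundary edge runs (11.00, 0.00)→(11.00, 18.50); distance from the point to it = 2.52 mm. The point is inside the cross-section and 2.52 mm from the nearest boundary — more than the 1.2 mm shell width (3 × 0.4), so it's in the infill interior.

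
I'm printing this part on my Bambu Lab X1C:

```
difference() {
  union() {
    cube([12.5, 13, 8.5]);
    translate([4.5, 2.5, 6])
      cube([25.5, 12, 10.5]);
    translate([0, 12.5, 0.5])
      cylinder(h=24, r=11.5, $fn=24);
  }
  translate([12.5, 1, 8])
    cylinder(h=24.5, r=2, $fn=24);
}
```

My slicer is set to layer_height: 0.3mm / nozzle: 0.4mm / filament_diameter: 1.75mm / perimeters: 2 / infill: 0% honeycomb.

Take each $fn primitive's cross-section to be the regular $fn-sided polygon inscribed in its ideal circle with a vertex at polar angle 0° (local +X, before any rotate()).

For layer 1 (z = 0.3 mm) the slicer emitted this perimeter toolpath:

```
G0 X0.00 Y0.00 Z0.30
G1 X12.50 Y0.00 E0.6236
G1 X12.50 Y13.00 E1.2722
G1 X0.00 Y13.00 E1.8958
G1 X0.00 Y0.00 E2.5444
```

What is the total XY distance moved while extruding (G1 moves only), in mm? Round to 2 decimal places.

Sum the Euclidean lengths of each G1 segment: total = 51.00 mm.

51.00 mm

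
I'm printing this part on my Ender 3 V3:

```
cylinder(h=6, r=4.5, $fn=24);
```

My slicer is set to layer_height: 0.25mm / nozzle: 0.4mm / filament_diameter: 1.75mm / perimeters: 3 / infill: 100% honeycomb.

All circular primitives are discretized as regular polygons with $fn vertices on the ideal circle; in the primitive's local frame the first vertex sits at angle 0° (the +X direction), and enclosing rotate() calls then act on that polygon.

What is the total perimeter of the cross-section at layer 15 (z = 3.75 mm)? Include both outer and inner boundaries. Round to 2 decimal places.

28.19 mm

At z = 3.75 mm: the r=4.5 cylinder contributes a regular 24-gon of circumradius 4.5 (perimeter = 2·24·4.500·sin(180°/24) = 28.19 mm). Overall, the cross-section is a single solid region. Total boundary length (outer) = 28.19 mm.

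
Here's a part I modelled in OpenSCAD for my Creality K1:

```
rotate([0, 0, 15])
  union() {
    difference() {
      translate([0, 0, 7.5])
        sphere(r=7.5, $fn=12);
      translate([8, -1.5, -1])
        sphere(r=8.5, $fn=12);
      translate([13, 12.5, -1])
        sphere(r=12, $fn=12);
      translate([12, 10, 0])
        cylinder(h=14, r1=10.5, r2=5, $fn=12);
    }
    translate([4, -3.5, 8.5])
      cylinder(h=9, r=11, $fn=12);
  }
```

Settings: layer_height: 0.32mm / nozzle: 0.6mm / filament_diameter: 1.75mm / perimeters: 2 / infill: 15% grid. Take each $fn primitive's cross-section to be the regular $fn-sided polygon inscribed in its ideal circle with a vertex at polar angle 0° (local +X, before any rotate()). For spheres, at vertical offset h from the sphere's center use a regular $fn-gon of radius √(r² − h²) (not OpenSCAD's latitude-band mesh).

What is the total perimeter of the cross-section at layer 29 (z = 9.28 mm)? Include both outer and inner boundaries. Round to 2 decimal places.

70.32 mm

At z = 9.28 mm: the r=7.5 sphere slices to a regular 12-gon of circumradius 7.286 (√(r²−h²) with h=1.78 from center) (perimeter = 2·12·7.286·sin(180°/12) = 45.26 mm); the sphere at (8, -1.5) is absent (|z−center|=10.280 > r=8.5); the r=12 sphere at (13, 12.5) slices to a regular 12-gon of circumradius 6.190 (√(r²−h²) with h=10.28 from center) (perimeter = 2·12·6.190·sin(180°/12) = 38.45 mm); the cone at (12, 10) (r1=10.5→r2=5) has section circumradius 6.854 here — a regular 12-gon (perimeter = 2·12·6.854·sin(180°/12) = 42.58 mm); After the difference (first − rest): starting from the r=7.5 sphere, the r=12 sphere at (13, 12.5) misses the remaining region (no effect); the cone at (12, 10) misses the remaining region (no effect) — boundary = 45.26 mm; the r=11 cylinder at (4, -3.5) contributes a regular 12-gon of circumradius 11 (perimeter = 2·12·11.000·sin(180°/12) = 68.33 mm); Taking the union: the regions partially overlap (shared area 143.39 mm²), so the edge portions inside another operand are dropped and the merged outline is re-measured after clipping — boundary = 70.32 mm; (whole slice rotated 15° about Z — lengths, areas and connectivity unchanged). Overall, the cross-section is a single solid region. Total boundary length (outer) = 70.32 mm.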